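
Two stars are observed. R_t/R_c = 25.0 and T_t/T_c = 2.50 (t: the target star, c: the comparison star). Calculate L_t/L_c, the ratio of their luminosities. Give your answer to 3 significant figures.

From the Stefan–Boltzmann law, L ∝ R²T⁴, so
L_t/L_c = (R_t/R_c)² (T_t/T_c)⁴ = (25.0)² × (2.50)⁴ = 625.0 × 39.06 = 2.441×10^4.

2.44×10^4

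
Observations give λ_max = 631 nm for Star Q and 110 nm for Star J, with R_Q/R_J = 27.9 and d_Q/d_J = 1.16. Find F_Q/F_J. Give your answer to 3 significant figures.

Wien's law: T_Q/T_J = λ_J/λ_Q = 110/631 = 0.1743.
L_Q/L_J = (R_Q/R_J)²(T_Q/T_J)⁴ = (27.9)²(0.1743)⁴ = 0.7189.
F_Q/F_J = (L_Q/L_J)/(d_Q/d_J)² = 0.7189/(1.16)² = 0.5343.

0.534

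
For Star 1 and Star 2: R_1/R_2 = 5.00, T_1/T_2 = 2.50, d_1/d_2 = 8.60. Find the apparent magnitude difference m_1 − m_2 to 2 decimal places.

L_1/L_2 = (5.00)²(2.50)⁴ = 976.6.
F_1/F_2 = (L_1/L_2)/(d_1/d_2)² = 976.6/73.96 = 13.20.
m_1 − m_2 = −2.5 log₁₀(13.20) = -2.80.

-2.80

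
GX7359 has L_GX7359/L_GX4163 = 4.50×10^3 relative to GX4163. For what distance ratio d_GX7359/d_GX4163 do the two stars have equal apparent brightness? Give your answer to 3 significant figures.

67.1

Equal flux requires L_GX7359/d_GX7359² = L_GX4163/d_GX4163², so d_GX7359/d_GX4163 = √(L_GX7359/L_GX4163)
= √(4.50×10^3) = 67.08.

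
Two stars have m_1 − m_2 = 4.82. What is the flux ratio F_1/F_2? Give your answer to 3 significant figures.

0.0118

F_1/F_2 = 10^(−(m_1 − m_2)/2.5) = 10^(-4.82/2.5) = 10^-1.928 = 0.01180.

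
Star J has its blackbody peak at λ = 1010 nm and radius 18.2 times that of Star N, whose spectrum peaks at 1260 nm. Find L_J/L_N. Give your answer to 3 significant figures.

Wien's law gives T ∝ 1/λ_max, so T_J/T_N = λ_N/λ_J = 1260/1010 = 1.248.
Then L ∝ R²T⁴ gives L_J/L_N = (18.2)² × (1.248)⁴ = 331.2 × 2.422 = 802.3.

802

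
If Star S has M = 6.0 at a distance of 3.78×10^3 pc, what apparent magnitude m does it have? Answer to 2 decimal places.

18.89

m = M + 5 log₁₀(d/10 pc) = 6.0 + 5 log₁₀(3.78×10^3/10)
  = 6.0 + 5 × 2.577 = 6.0 + 12.89 = 18.89.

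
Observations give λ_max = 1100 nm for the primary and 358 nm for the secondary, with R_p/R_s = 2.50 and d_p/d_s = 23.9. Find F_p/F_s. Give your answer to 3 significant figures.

Wien's law: T_p/T_s = λ_s/λ_p = 358/1100 = 0.3255.
L_p/L_s = (R_p/R_s)²(T_p/T_s)⁴ = (2.50)²(0.3255)⁴ = 0.07012.
F_p/F_s = (L_p/L_s)/(d_p/d_s)² = 0.07012/(23.9)² = 1.228×10^-4.

1.23×10^-4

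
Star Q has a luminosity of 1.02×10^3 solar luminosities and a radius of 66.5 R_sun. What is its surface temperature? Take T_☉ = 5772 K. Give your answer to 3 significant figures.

4.00×10^3 K

T/T_☉ = (L/L_☉)^(1/4) / (R/R_☉)^(1/2)
T = 5772 × (1.02×10^3)^(1/4) / √(66.5) = 5772 × 5.651 / 8.155 = 4000 K.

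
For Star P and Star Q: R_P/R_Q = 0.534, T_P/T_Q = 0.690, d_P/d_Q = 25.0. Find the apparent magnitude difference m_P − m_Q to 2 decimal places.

9.96

L_P/L_Q = (0.534)²(0.690)⁴ = 0.06464.
F_P/F_Q = (L_P/L_Q)/(d_P/d_Q)² = 0.06464/625.0 = 1.034×10^-4.
m_P − m_Q = −2.5 log₁₀(1.034×10^-4) = 9.96.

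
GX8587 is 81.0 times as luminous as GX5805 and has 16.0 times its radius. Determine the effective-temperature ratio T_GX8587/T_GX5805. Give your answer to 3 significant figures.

0.750

L ∝ R²T⁴ gives T ∝ (L/R²)^(1/4), so
T_GX8587/T_GX5805 = (81.0 / 16.0²)^(1/4) = (0.3164)^(1/4) = 0.7500.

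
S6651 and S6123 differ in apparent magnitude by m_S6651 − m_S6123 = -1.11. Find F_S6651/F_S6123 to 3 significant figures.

F_S6651/F_S6123 = 10^(−(m_S6651 − m_S6123)/2.5) = 10^(1.11/2.5) = 10^0.444 = 2.780.

2.78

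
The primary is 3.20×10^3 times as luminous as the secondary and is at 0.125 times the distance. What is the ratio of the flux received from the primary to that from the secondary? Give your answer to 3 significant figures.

2.05×10^5

F = L/(4πd²), so F_p/F_s = (L_p/L_s) / (d_p/d_s)²
= 3.20×10^3 / (0.125)² = 3.20×10^3 / 0.01562 = 2.048×10^5.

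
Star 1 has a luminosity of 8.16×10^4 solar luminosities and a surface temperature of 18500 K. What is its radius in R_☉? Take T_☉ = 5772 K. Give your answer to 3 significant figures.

27.8 R_☉

R/R_☉ = √(L/L_☉) / (T/T_☉)² = √(8.16×10^4) / (3.205)²
       = 285.7 / 10.27 = 27.81.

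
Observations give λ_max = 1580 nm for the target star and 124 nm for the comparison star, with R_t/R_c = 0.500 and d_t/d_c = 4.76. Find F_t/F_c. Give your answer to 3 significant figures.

Wien's law: T_t/T_c = λ_c/λ_t = 124/1580 = 0.07848.
L_t/L_c = (R_t/R_c)²(T_t/T_c)⁴ = (0.500)²(0.07848)⁴ = 9.484×10^-6.
F_t/F_c = (L_t/L_c)/(d_t/d_c)² = 9.484×10^-6/(4.76)² = 4.186×10^-7.

4.19×10^-7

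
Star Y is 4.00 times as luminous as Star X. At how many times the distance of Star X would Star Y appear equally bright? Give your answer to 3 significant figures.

2.00

Equal flux requires L_Y/d_Y² = L_X/d_X², so d_Y/d_X = √(L_Y/L_X)
= √(4.00) = 2.000.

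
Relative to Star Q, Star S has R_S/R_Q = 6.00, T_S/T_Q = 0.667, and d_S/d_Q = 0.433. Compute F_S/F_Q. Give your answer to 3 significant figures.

38.0

L_S/L_Q = (R_S/R_Q)²(T_S/T_Q)⁴ = (6.00)² × (0.667)⁴ = 7.125.
F_S/F_Q = (L_S/L_Q)/(d_S/d_Q)² = 7.125 / (0.433)² = 38.00.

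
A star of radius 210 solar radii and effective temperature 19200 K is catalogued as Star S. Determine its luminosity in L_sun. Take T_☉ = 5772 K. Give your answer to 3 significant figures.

L/L_☉ = (R/R_☉)² (T/T_☉)⁴ = (210)² × (19200/5772)⁴
       = 4.410×10^4 × (3.326)⁴ = 4.410×10^4 × 122.4 = 5.399×10^6.

5.40×10^6 L_sun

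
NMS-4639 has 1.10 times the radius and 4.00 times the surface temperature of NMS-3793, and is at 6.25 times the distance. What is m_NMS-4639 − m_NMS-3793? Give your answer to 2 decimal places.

L_NMS-4639/L_NMS-3793 = (1.10)²(4.00)⁴ = 309.8.
F_NMS-4639/F_NMS-3793 = (L_NMS-4639/L_NMS-3793)/(d_NMS-4639/d_NMS-3793)² = 309.8/39.06 = 7.930.
m_NMS-4639 − m_NMS-3793 = −2.5 log₁₀(7.930) = -2.25.

-2.25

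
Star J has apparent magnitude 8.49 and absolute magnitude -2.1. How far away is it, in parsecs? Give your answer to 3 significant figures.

1.31×10^3 pc

m − M = 5 log₁₀(d/10 pc)
8.49 − (-2.1) = 10.59 = 5 log₁₀(d/10)
d = 10 × 10^(10.59/5) = 10 × 10^2.118 = 1312 pc.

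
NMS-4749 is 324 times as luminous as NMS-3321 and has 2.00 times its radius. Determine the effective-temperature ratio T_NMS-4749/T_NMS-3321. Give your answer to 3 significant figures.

3.00

L ∝ R²T⁴ gives T ∝ (L/R²)^(1/4), so
T_NMS-4749/T_NMS-3321 = (324 / 2.00²)^(1/4) = (81.00)^(1/4) = 3.000.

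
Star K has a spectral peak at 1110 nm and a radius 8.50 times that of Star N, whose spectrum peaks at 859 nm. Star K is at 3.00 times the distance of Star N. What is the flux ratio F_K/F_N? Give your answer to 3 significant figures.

Wien's law: T_K/T_N = λ_N/λ_K = 859/1110 = 0.7739.
L_K/L_N = (R_K/R_N)²(T_K/T_N)⁴ = (8.50)²(0.7739)⁴ = 25.91.
F_K/F_N = (L_K/L_N)/(d_K/d_N)² = 25.91/(3.00)² = 2.879.

2.88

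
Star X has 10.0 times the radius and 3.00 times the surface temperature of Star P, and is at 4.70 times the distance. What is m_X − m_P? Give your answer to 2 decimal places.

-6.41

L_X/L_P = (10.0)²(3.00)⁴ = 8100.
F_X/F_P = (L_X/L_P)/(d_X/d_P)² = 8100/22.09 = 366.7.
m_X − m_P = −2.5 log₁₀(366.7) = -6.41.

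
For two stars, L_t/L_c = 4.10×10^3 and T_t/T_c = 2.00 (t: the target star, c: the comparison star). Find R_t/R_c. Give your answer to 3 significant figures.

16.0

L ∝ R²T⁴ gives R ∝ √L / T², so
R_t/R_c = √(4.10×10^3) / (2.00)² = 64.03 / 4.000 = 16.01.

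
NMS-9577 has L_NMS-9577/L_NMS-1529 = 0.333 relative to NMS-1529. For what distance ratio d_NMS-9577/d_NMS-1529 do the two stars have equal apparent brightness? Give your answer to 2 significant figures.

0.58

Equal flux requires L_NMS-9577/d_NMS-9577² = L_NMS-1529/d_NMS-1529², so d_NMS-9577/d_NMS-1529 = √(L_NMS-9577/L_NMS-1529)
= √(0.333) = 0.5771.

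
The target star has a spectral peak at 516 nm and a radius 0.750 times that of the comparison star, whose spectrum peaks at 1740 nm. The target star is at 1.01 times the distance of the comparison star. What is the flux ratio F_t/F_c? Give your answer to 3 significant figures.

71.3

Wien's law: T_t/T_c = λ_c/λ_t = 1740/516 = 3.372.
L_t/L_c = (R_t/R_c)²(T_t/T_c)⁴ = (0.750)²(3.372)⁴ = 72.73.
F_t/F_c = (L_t/L_c)/(d_t/d_c)² = 72.73/(1.01)² = 71.30.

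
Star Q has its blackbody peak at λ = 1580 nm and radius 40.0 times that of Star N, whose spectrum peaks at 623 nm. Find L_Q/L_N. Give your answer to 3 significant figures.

Wien's law gives T ∝ 1/λ_max, so T_Q/T_N = λ_N/λ_Q = 623/1580 = 0.3943.
Then L ∝ R²T⁴ gives L_Q/L_N = (40.0)² × (0.3943)⁴ = 1600 × 0.02417 = 38.68.

38.7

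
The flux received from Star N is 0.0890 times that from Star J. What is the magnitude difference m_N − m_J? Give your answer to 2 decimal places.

2.63

m_N − m_J = −2.5 log₁₀(F_N/F_J) = −2.5 log₁₀(0.0890) = −2.5 × (-1.051) = 2.627.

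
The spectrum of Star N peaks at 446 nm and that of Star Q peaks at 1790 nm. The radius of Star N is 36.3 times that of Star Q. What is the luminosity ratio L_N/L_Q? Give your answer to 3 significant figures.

3.42×10^5

Wien's law gives T ∝ 1/λ_max, so T_N/T_Q = λ_Q/λ_N = 1790/446 = 4.013.
Then L ∝ R²T⁴ gives L_N/L_Q = (36.3)² × (4.013)⁴ = 1318 × 259.5 = 3.419×10^5.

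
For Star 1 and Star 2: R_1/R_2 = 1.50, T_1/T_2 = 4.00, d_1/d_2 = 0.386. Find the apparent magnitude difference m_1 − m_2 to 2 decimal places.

L_1/L_2 = (1.50)²(4.00)⁴ = 576.0.
F_1/F_2 = (L_1/L_2)/(d_1/d_2)² = 576.0/0.1490 = 3866.
m_1 − m_2 = −2.5 log₁₀(3866) = -8.97.

-8.97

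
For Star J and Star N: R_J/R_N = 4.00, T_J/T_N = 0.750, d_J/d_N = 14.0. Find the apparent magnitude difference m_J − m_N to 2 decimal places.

3.97

L_J/L_N = (4.00)²(0.750)⁴ = 5.062.
F_J/F_N = (L_J/L_N)/(d_J/d_N)² = 5.062/196.0 = 0.02583.
m_J − m_N = −2.5 log₁₀(0.02583) = 3.97.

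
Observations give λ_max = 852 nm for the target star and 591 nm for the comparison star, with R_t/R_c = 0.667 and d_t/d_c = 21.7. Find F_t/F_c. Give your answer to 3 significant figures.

Wien's law: T_t/T_c = λ_c/λ_t = 591/852 = 0.6937.
L_t/L_c = (R_t/R_c)²(T_t/T_c)⁴ = (0.667)²(0.6937)⁴ = 0.1030.
F_t/F_c = (L_t/L_c)/(d_t/d_c)² = 0.1030/(21.7)² = 2.187×10^-4.

2.19×10^-4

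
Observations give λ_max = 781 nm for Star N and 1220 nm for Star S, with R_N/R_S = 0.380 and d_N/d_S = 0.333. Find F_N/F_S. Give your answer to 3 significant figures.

Wien's law: T_N/T_S = λ_S/λ_N = 1220/781 = 1.562.
L_N/L_S = (R_N/R_S)²(T_N/T_S)⁴ = (0.380)²(1.562)⁴ = 0.8598.
F_N/F_S = (L_N/L_S)/(d_N/d_S)² = 0.8598/(0.333)² = 7.754.

7.75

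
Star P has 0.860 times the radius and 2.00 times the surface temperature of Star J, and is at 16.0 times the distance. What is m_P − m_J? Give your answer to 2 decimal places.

L_P/L_J = (0.860)²(2.00)⁴ = 11.83.
F_P/F_J = (L_P/L_J)/(d_P/d_J)² = 11.83/256.0 = 0.04622.
m_P − m_J = −2.5 log₁₀(0.04622) = 3.34.

3.34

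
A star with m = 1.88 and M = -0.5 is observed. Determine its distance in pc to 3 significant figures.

m − M = 5 log₁₀(d/10 pc)
1.88 − (-0.5) = 2.38 = 5 log₁₀(d/10)
d = 10 × 10^(2.38/5) = 10 × 10^0.476 = 29.92 pc.

29.9 pc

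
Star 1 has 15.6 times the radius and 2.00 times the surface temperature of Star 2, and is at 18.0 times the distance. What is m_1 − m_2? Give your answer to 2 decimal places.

-2.70

L_1/L_2 = (15.6)²(2.00)⁴ = 3894.
F_1/F_2 = (L_1/L_2)/(d_1/d_2)² = 3894/324.0 = 12.02.
m_1 − m_2 = −2.5 log₁₀(12.02) = -2.70.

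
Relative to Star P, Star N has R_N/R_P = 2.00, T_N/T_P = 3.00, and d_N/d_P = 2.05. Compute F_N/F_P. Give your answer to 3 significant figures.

77.1

L_N/L_P = (R_N/R_P)²(T_N/T_P)⁴ = (2.00)² × (3.00)⁴ = 324.0.
F_N/F_P = (L_N/L_P)/(d_N/d_P)² = 324.0 / (2.05)² = 77.10.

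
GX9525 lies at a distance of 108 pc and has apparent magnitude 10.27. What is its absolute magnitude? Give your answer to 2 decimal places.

5.10

M = m − 5 log₁₀(d/10 pc) = 10.27 − 5 log₁₀(108/10)
  = 10.27 − 5 × 1.033 = 10.27 − 5.17 = 5.10.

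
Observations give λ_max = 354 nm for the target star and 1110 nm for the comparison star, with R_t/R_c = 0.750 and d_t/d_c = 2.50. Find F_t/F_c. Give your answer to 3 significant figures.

Wien's law: T_t/T_c = λ_c/λ_t = 1110/354 = 3.136.
L_t/L_c = (R_t/R_c)²(T_t/T_c)⁴ = (0.750)²(3.136)⁴ = 54.38.
F_t/F_c = (L_t/L_c)/(d_t/d_c)² = 54.38/(2.50)² = 8.700.

8.70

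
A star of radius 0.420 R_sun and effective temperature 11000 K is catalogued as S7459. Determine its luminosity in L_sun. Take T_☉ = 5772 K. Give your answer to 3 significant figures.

L/L_☉ = (R/R_☉)² (T/T_☉)⁴ = (0.420)² × (11000/5772)⁴
       = 0.1764 × (1.906)⁴ = 0.1764 × 13.19 = 2.327.

2.33 L_sun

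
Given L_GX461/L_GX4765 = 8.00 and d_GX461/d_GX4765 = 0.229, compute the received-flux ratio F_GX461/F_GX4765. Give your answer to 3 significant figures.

153

F = L/(4πd²), so F_GX461/F_GX4765 = (L_GX461/L_GX4765) / (d_GX461/d_GX4765)²
= 8.00 / (0.229)² = 8.00 / 0.05244 = 152.6.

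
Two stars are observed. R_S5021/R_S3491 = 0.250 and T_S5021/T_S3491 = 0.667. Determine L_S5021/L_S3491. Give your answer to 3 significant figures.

0.0124

From the Stefan–Boltzmann law, L ∝ R²T⁴, so
L_S5021/L_S3491 = (R_S5021/R_S3491)² (T_S5021/T_S3491)⁴ = (0.250)² × (0.667)⁴ = 0.06250 × 0.1979 = 0.01237.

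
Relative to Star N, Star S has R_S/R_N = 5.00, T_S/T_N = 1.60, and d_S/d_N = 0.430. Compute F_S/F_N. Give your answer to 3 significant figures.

886

L_S/L_N = (R_S/R_N)²(T_S/T_N)⁴ = (5.00)² × (1.60)⁴ = 163.8.
F_S/F_N = (L_S/L_N)/(d_S/d_N)² = 163.8 / (0.430)² = 886.1.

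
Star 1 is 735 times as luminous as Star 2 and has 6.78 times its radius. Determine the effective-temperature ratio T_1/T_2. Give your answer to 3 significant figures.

L ∝ R²T⁴ gives T ∝ (L/R²)^(1/4), so
T_1/T_2 = (735 / 6.78²)^(1/4) = (15.99)^(1/4) = 2.000.

2.00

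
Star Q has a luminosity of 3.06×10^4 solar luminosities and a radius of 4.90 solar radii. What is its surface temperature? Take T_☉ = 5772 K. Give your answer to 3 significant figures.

T/T_☉ = (L/L_☉)^(1/4) / (R/R_☉)^(1/2)
T = 5772 × (3.06×10^4)^(1/4) / √(4.90) = 5772 × 13.23 / 2.214 = 3.449×10^4 K.

3.45×10^4 K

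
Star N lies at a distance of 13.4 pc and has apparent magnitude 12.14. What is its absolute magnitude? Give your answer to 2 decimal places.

M = m − 5 log₁₀(d/10 pc) = 12.14 − 5 log₁₀(13.4/10)
  = 12.14 − 5 × 0.127 = 12.14 − 0.64 = 11.50.

11.50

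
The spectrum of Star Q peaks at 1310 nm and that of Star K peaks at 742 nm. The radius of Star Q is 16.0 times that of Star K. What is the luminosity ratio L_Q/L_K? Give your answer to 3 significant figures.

26.3

Wien's law gives T ∝ 1/λ_max, so T_Q/T_K = λ_K/λ_Q = 742/1310 = 0.5664.
Then L ∝ R²T⁴ gives L_Q/L_K = (16.0)² × (0.5664)⁴ = 256.0 × 0.1029 = 26.35.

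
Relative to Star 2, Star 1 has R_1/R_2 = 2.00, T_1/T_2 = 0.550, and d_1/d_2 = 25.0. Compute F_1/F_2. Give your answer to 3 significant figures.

5.86×10^-4

L_1/L_2 = (R_1/R_2)²(T_1/T_2)⁴ = (2.00)² × (0.550)⁴ = 0.3660.
F_1/F_2 = (L_1/L_2)/(d_1/d_2)² = 0.3660 / (25.0)² = 5.856×10^-4.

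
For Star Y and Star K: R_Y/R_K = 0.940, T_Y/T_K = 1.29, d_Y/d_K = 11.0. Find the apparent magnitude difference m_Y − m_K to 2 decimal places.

L_Y/L_K = (0.940)²(1.29)⁴ = 2.447.
F_Y/F_K = (L_Y/L_K)/(d_Y/d_K)² = 2.447/121.0 = 0.02022.
m_Y − m_K = −2.5 log₁₀(0.02022) = 4.24.

4.24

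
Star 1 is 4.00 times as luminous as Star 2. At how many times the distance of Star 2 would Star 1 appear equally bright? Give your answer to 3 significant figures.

2.00

Equal flux requires L_1/d_1² = L_2/d_2², so d_1/d_2 = √(L_1/L_2)
= √(4.00) = 2.000.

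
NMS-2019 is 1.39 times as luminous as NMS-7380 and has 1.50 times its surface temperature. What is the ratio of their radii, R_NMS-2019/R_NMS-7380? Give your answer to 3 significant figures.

0.524

L ∝ R²T⁴ gives R ∝ √L / T², so
R_NMS-2019/R_NMS-7380 = √(1.39) / (1.50)² = 1.179 / 2.250 = 0.5240.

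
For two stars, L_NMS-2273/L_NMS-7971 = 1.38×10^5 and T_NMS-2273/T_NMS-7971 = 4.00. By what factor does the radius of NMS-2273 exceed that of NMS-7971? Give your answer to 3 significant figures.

L ∝ R²T⁴ gives R ∝ √L / T², so
R_NMS-2273/R_NMS-7971 = √(1.38×10^5) / (4.00)² = 371.5 / 16.00 = 23.22.

23.2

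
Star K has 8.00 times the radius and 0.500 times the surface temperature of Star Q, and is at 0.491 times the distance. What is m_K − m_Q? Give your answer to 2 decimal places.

-3.05

L_K/L_Q = (8.00)²(0.500)⁴ = 4.000.
F_K/F_Q = (L_K/L_Q)/(d_K/d_Q)² = 4.000/0.2411 = 16.59.
m_K − m_Q = −2.5 log₁₀(16.59) = -3.05.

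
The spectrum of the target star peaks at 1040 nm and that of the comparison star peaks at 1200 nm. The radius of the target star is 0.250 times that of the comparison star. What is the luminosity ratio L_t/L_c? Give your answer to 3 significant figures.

0.111

Wien's law gives T ∝ 1/λ_max, so T_t/T_c = λ_c/λ_t = 1200/1040 = 1.154.
Then L ∝ R²T⁴ gives L_t/L_c = (0.250)² × (1.154)⁴ = 0.06250 × 1.773 = 0.1108.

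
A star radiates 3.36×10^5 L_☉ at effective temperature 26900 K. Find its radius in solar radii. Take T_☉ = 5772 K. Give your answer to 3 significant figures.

R/R_☉ = √(L/L_☉) / (T/T_☉)² = √(3.36×10^5) / (4.660)²
       = 579.7 / 21.72 = 26.69.

26.7 solar radii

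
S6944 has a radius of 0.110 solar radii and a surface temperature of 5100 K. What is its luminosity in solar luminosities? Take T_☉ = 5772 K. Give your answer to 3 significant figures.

L/L_☉ = (R/R_☉)² (T/T_☉)⁴ = (0.110)² × (5100/5772)⁴
       = 0.01210 × (0.8836)⁴ = 0.01210 × 0.6095 = 0.007375.

0.00737 solar luminosities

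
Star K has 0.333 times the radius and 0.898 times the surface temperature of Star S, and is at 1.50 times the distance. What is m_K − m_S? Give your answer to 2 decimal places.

L_K/L_S = (0.333)²(0.898)⁴ = 0.07211.
F_K/F_S = (L_K/L_S)/(d_K/d_S)² = 0.07211/2.250 = 0.03205.
m_K − m_S = −2.5 log₁₀(0.03205) = 3.74.

3.74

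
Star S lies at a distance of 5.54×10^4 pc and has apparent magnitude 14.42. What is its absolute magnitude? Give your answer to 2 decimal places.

M = m − 5 log₁₀(d/10 pc) = 14.42 − 5 log₁₀(5.54×10^4/10)
  = 14.42 − 5 × 3.744 = 14.42 − 18.72 = -4.30.

-4.30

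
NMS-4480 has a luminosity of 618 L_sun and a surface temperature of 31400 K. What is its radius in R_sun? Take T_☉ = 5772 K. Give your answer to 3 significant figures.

R/R_☉ = √(L/L_☉) / (T/T_☉)² = √(618) / (5.440)²
       = 24.86 / 29.59 = 0.8400.

0.840 R_sun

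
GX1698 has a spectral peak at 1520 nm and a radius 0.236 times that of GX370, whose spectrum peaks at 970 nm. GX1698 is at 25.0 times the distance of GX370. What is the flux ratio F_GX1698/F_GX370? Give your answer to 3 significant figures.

1.48×10^-5

Wien's law: T_GX1698/T_GX370 = λ_GX370/λ_GX1698 = 970/1520 = 0.6382.
L_GX1698/L_GX370 = (R_GX1698/R_GX370)²(T_GX1698/T_GX370)⁴ = (0.236)²(0.6382)⁴ = 0.009237.
F_GX1698/F_GX370 = (L_GX1698/L_GX370)/(d_GX1698/d_GX370)² = 0.009237/(25.0)² = 1.478×10^-5.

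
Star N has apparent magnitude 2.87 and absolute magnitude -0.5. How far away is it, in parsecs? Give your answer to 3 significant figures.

m − M = 5 log₁₀(d/10 pc)
2.87 − (-0.5) = 3.37 = 5 log₁₀(d/10)
d = 10 × 10^(3.37/5) = 10 × 10^0.674 = 47.21 pc.

47.2 pc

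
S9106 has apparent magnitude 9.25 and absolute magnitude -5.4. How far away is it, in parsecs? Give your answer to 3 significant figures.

8.51×10^3 pc

m − M = 5 log₁₀(d/10 pc)
9.25 − (-5.4) = 14.65 = 5 log₁₀(d/10)
d = 10 × 10^(14.65/5) = 10 × 10^2.930 = 8511 pc.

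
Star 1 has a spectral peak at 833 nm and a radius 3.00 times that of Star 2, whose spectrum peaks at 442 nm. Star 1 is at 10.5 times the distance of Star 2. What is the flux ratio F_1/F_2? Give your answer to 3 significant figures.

Wien's law: T_1/T_2 = λ_2/λ_1 = 442/833 = 0.5306.
L_1/L_2 = (R_1/R_2)²(T_1/T_2)⁴ = (3.00)²(0.5306)⁴ = 0.7134.
F_1/F_2 = (L_1/L_2)/(d_1/d_2)² = 0.7134/(10.5)² = 0.006471.

0.00647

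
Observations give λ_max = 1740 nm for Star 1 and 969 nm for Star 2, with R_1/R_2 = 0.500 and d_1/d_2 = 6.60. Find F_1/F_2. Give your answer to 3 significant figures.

Wien's law: T_1/T_2 = λ_2/λ_1 = 969/1740 = 0.5569.
L_1/L_2 = (R_1/R_2)²(T_1/T_2)⁴ = (0.500)²(0.5569)⁴ = 0.02405.
F_1/F_2 = (L_1/L_2)/(d_1/d_2)² = 0.02405/(6.60)² = 5.520×10^-4.

5.52×10^-4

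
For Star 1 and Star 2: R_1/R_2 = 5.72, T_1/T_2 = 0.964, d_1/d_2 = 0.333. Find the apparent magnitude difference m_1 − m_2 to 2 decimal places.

L_1/L_2 = (5.72)²(0.964)⁴ = 28.26.
F_1/F_2 = (L_1/L_2)/(d_1/d_2)² = 28.26/0.1109 = 254.8.
m_1 − m_2 = −2.5 log₁₀(254.8) = -6.02.

-6.02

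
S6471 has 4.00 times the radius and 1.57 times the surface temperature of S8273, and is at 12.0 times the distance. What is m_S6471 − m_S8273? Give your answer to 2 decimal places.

L_S6471/L_S8273 = (4.00)²(1.57)⁴ = 97.21.
F_S6471/F_S8273 = (L_S6471/L_S8273)/(d_S6471/d_S8273)² = 97.21/144.0 = 0.6751.
m_S6471 − m_S8273 = −2.5 log₁₀(0.6751) = 0.43.

0.43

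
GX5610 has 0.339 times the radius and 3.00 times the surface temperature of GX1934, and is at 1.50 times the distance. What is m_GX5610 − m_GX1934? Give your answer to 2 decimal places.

-1.54

L_GX5610/L_GX1934 = (0.339)²(3.00)⁴ = 9.309.
F_GX5610/F_GX1934 = (L_GX5610/L_GX1934)/(d_GX5610/d_GX1934)² = 9.309/2.250 = 4.137.
m_GX5610 − m_GX1934 = −2.5 log₁₀(4.137) = -1.54.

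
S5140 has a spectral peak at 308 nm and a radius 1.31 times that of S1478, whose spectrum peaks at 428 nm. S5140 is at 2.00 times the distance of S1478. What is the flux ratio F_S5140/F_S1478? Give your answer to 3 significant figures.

Wien's law: T_S5140/T_S1478 = λ_S1478/λ_S5140 = 428/308 = 1.390.
L_S5140/L_S1478 = (R_S5140/R_S1478)²(T_S5140/T_S1478)⁴ = (1.31)²(1.390)⁴ = 6.399.
F_S5140/F_S1478 = (L_S5140/L_S1478)/(d_S5140/d_S1478)² = 6.399/(2.00)² = 1.600.

1.60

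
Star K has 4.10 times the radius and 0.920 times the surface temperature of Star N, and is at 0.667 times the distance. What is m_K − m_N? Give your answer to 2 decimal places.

-3.58

L_K/L_N = (4.10)²(0.920)⁴ = 12.04.
F_K/F_N = (L_K/L_N)/(d_K/d_N)² = 12.04/0.4449 = 27.07.
m_K − m_N = −2.5 log₁₀(27.07) = -3.58.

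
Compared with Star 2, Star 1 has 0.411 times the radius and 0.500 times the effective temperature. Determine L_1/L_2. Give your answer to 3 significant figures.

0.0106

From the Stefan–Boltzmann law, L ∝ R²T⁴, so
L_1/L_2 = (R_1/R_2)² (T_1/T_2)⁴ = (0.411)² × (0.500)⁴ = 0.1689 × 0.06250 = 0.01056.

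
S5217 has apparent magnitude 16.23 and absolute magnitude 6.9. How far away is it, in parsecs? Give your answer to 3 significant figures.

735 pc

m − M = 5 log₁₀(d/10 pc)
16.23 − (6.9) = 9.33 = 5 log₁₀(d/10)
d = 10 × 10^(9.33/5) = 10 × 10^1.866 = 734.5 pc.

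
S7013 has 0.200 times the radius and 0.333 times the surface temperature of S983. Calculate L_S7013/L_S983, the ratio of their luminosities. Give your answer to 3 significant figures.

4.92×10^-4

From the Stefan–Boltzmann law, L ∝ R²T⁴, so
L_S7013/L_S983 = (R_S7013/R_S983)² (T_S7013/T_S983)⁴ = (0.200)² × (0.333)⁴ = 0.04000 × 0.01230 = 4.919×10^-4.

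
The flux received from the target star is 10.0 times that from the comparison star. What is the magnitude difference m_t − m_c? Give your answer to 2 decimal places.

-2.50

m_t − m_c = −2.5 log₁₀(F_t/F_c) = −2.5 log₁₀(10.0) = −2.5 × (1.000) = -2.500.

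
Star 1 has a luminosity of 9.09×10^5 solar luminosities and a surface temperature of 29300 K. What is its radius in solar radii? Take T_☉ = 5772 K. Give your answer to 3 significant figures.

37.0 solar radii

R/R_☉ = √(L/L_☉) / (T/T_☉)² = √(9.09×10^5) / (5.076)²
       = 953.4 / 25.77 = 37.00.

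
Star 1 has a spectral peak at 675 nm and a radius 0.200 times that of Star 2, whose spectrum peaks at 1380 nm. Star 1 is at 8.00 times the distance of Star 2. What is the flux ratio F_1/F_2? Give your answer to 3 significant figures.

0.0109

Wien's law: T_1/T_2 = λ_2/λ_1 = 1380/675 = 2.044.
L_1/L_2 = (R_1/R_2)²(T_1/T_2)⁴ = (0.200)²(2.044)⁴ = 0.6988.
F_1/F_2 = (L_1/L_2)/(d_1/d_2)² = 0.6988/(8.00)² = 0.01092.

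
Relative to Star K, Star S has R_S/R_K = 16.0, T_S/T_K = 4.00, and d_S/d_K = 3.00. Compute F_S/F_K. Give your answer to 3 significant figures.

7.28×10^3

L_S/L_K = (R_S/R_K)²(T_S/T_K)⁴ = (16.0)² × (4.00)⁴ = 6.554×10^4.
F_S/F_K = (L_S/L_K)/(d_S/d_K)² = 6.554×10^4 / (3.00)² = 7282.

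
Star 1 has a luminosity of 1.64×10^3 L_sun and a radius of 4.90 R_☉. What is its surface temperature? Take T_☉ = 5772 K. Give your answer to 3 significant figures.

T/T_☉ = (L/L_☉)^(1/4) / (R/R_☉)^(1/2)
T = 5772 × (1.64×10^3)^(1/4) / √(4.90) = 5772 × 6.364 / 2.214 = 1.659×10^4 K.

1.66×10^4 K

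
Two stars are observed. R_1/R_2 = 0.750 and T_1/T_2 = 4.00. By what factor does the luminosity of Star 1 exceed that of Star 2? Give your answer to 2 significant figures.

1.4×10^2

From the Stefan–Boltzmann law, L ∝ R²T⁴, so
L_1/L_2 = (R_1/R_2)² (T_1/T_2)⁴ = (0.750)² × (4.00)⁴ = 0.5625 × 256.0 = 144.0.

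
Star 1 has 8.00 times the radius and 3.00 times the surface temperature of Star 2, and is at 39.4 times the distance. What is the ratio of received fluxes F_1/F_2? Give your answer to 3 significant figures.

3.34

L_1/L_2 = (R_1/R_2)²(T_1/T_2)⁴ = (8.00)² × (3.00)⁴ = 5184.
F_1/F_2 = (L_1/L_2)/(d_1/d_2)² = 5184 / (39.4)² = 3.339.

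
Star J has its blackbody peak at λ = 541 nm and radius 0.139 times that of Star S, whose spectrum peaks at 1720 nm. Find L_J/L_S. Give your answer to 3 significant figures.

1.97

Wien's law gives T ∝ 1/λ_max, so T_J/T_S = λ_S/λ_J = 1720/541 = 3.179.
Then L ∝ R²T⁴ gives L_J/L_S = (0.139)² × (3.179)⁴ = 0.01932 × 102.2 = 1.974.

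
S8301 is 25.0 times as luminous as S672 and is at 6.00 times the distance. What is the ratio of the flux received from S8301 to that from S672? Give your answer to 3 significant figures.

F = L/(4πd²), so F_S8301/F_S672 = (L_S8301/L_S672) / (d_S8301/d_S672)²
= 25.0 / (6.00)² = 25.0 / 36.00 = 0.6944.

0.694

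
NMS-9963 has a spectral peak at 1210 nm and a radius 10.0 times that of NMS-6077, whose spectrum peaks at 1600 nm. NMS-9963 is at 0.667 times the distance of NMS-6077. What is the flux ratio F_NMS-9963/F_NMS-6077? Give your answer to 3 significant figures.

687

Wien's law: T_NMS-9963/T_NMS-6077 = λ_NMS-6077/λ_NMS-9963 = 1600/1210 = 1.322.
L_NMS-9963/L_NMS-6077 = (R_NMS-9963/R_NMS-6077)²(T_NMS-9963/T_NMS-6077)⁴ = (10.0)²(1.322)⁴ = 305.7.
F_NMS-9963/F_NMS-6077 = (L_NMS-9963/L_NMS-6077)/(d_NMS-9963/d_NMS-6077)² = 305.7/(0.667)² = 687.2.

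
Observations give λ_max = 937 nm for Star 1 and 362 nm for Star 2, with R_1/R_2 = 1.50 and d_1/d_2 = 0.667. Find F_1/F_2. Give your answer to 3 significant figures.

0.113

Wien's law: T_1/T_2 = λ_2/λ_1 = 362/937 = 0.3863.
L_1/L_2 = (R_1/R_2)²(T_1/T_2)⁴ = (1.50)²(0.3863)⁴ = 0.05013.
F_1/F_2 = (L_1/L_2)/(d_1/d_2)² = 0.05013/(0.667)² = 0.1127.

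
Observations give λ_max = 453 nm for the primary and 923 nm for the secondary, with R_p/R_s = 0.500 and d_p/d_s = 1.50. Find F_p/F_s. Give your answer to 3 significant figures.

1.92

Wien's law: T_p/T_s = λ_s/λ_p = 923/453 = 2.038.
L_p/L_s = (R_p/R_s)²(T_p/T_s)⁴ = (0.500)²(2.038)⁴ = 4.309.
F_p/F_s = (L_p/L_s)/(d_p/d_s)² = 4.309/(1.50)² = 1.915.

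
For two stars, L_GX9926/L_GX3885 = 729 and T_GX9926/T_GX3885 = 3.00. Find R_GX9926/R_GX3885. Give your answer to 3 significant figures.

L ∝ R²T⁴ gives R ∝ √L / T², so
R_GX9926/R_GX3885 = √(729) / (3.00)² = 27.00 / 9.000 = 3.000.

3.00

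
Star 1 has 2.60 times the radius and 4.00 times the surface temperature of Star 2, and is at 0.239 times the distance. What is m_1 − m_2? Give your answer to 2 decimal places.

-11.20

L_1/L_2 = (2.60)²(4.00)⁴ = 1731.
F_1/F_2 = (L_1/L_2)/(d_1/d_2)² = 1731/0.05712 = 3.030×10^4.
m_1 − m_2 = −2.5 log₁₀(3.030×10^4) = -11.20.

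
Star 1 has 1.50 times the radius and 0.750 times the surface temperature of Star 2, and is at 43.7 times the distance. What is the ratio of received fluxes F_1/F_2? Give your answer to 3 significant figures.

3.73×10^-4

L_1/L_2 = (R_1/R_2)²(T_1/T_2)⁴ = (1.50)² × (0.750)⁴ = 0.7119.
F_1/F_2 = (L_1/L_2)/(d_1/d_2)² = 0.7119 / (43.7)² = 3.728×10^-4.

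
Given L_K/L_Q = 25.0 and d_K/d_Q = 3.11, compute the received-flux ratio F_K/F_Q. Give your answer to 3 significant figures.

2.58

F = L/(4πd²), so F_K/F_Q = (L_K/L_Q) / (d_K/d_Q)²
= 25.0 / (3.11)² = 25.0 / 9.672 = 2.585.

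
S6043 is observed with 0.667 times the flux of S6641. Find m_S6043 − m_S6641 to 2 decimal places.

0.44

m_S6043 − m_S6641 = −2.5 log₁₀(F_S6043/F_S6641) = −2.5 log₁₀(0.667) = −2.5 × (-0.176) = 0.440.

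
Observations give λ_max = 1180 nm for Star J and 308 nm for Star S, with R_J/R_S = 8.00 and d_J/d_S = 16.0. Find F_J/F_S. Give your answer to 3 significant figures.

0.00116

Wien's law: T_J/T_S = λ_S/λ_J = 308/1180 = 0.2610.
L_J/L_S = (R_J/R_S)²(T_J/T_S)⁴ = (8.00)²(0.2610)⁴ = 0.2971.
F_J/F_S = (L_J/L_S)/(d_J/d_S)² = 0.2971/(16.0)² = 0.001160.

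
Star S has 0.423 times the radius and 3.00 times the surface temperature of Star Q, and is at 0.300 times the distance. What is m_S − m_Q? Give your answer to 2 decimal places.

L_S/L_Q = (0.423)²(3.00)⁴ = 14.49.
F_S/F_Q = (L_S/L_Q)/(d_S/d_Q)² = 14.49/0.09000 = 161.0.
m_S − m_Q = −2.5 log₁₀(161.0) = -5.52.

-5.52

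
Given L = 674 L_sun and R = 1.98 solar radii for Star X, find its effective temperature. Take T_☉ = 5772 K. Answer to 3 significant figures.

T/T_☉ = (L/L_☉)^(1/4) / (R/R_☉)^(1/2)
T = 5772 × (674)^(1/4) / √(1.98) = 5772 × 5.095 / 1.407 = 2.090×10^4 K.

2.09×10^4 K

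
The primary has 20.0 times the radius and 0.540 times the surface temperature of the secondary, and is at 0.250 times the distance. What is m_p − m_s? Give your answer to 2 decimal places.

-6.84

L_p/L_s = (20.0)²(0.540)⁴ = 34.01.
F_p/F_s = (L_p/L_s)/(d_p/d_s)² = 34.01/0.06250 = 544.2.
m_p − m_s = −2.5 log₁₀(544.2) = -6.84.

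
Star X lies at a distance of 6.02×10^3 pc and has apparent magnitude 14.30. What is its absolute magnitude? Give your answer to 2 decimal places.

M = m − 5 log₁₀(d/10 pc) = 14.30 − 5 log₁₀(6.02×10^3/10)
  = 14.30 − 5 × 2.780 = 14.30 − 13.90 = 0.40.

0.40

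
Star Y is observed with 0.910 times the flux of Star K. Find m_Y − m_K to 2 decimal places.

m_Y − m_K = −2.5 log₁₀(F_Y/F_K) = −2.5 log₁₀(0.910) = −2.5 × (-0.041) = 0.102.

0.10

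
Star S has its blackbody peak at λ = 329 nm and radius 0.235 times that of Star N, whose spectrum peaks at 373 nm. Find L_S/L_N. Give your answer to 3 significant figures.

0.0912

Wien's law gives T ∝ 1/λ_max, so T_S/T_N = λ_N/λ_S = 373/329 = 1.134.
Then L ∝ R²T⁴ gives L_S/L_N = (0.235)² × (1.134)⁴ = 0.05522 × 1.652 = 0.09124.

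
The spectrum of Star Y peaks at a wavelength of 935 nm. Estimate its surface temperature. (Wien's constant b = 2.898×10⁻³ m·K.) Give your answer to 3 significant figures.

3.10×10^3 K

T = b/λ_max = 2.898×10⁻³ / (935×10⁻⁹) = 3099 K.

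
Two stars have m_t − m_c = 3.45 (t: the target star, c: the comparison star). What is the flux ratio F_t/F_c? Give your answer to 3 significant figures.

0.0417

F_t/F_c = 10^(−(m_t − m_c)/2.5) = 10^(-3.45/2.5) = 10^-1.380 = 0.04169.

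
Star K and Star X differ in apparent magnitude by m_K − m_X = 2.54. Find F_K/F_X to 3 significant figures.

F_K/F_X = 10^(−(m_K − m_X)/2.5) = 10^(-2.54/2.5) = 10^-1.016 = 0.09638.

0.0964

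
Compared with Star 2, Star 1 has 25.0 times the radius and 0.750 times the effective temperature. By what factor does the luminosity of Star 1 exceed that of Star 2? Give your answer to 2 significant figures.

From the Stefan–Boltzmann law, L ∝ R²T⁴, so
L_1/L_2 = (R_1/R_2)² (T_1/T_2)⁴ = (25.0)² × (0.750)⁴ = 625.0 × 0.3164 = 197.8.

2.0×10^2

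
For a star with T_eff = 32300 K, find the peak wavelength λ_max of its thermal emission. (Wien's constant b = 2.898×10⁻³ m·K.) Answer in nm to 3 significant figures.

λ_max = b/T = 2.898×10⁻³ / 32300 = 8.97×10^-8 m = 89.72 nm.

89.7 nm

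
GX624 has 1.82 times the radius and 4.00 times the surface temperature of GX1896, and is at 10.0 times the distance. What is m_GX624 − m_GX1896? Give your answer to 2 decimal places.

L_GX624/L_GX1896 = (1.82)²(4.00)⁴ = 848.0.
F_GX624/F_GX1896 = (L_GX624/L_GX1896)/(d_GX624/d_GX1896)² = 848.0/100.0 = 8.480.
m_GX624 − m_GX1896 = −2.5 log₁₀(8.480) = -2.32.

-2.32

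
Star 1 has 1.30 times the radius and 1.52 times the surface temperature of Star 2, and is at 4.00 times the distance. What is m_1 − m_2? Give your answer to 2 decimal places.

0.62

L_1/L_2 = (1.30)²(1.52)⁴ = 9.021.
F_1/F_2 = (L_1/L_2)/(d_1/d_2)² = 9.021/16.00 = 0.5638.
m_1 − m_2 = −2.5 log₁₀(0.5638) = 0.62.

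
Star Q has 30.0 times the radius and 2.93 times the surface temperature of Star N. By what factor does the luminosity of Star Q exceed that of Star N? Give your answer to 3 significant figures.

6.63×10^4

From the Stefan–Boltzmann law, L ∝ R²T⁴, so
L_Q/L_N = (R_Q/R_N)² (T_Q/T_N)⁴ = (30.0)² × (2.93)⁴ = 900.0 × 73.70 = 6.633×10^4.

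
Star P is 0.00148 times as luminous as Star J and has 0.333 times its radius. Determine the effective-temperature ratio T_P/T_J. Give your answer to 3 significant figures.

L ∝ R²T⁴ gives T ∝ (L/R²)^(1/4), so
T_P/T_J = (0.00148 / 0.333²)^(1/4) = (0.01335)^(1/4) = 0.3399.

0.340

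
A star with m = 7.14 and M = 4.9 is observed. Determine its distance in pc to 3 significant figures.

m − M = 5 log₁₀(d/10 pc)
7.14 − (4.9) = 2.24 = 5 log₁₀(d/10)
d = 10 × 10^(2.24/5) = 10 × 10^0.448 = 28.05 pc.

28.1 pc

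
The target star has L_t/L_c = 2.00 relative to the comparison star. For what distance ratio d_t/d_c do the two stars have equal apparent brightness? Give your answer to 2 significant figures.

1.4

Equal flux requires L_t/d_t² = L_c/d_c², so d_t/d_c = √(L_t/L_c)
= √(2.00) = 1.414.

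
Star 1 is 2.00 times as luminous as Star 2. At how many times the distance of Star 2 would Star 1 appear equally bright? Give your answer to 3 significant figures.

1.41

Equal flux requires L_1/d_1² = L_2/d_2², so d_1/d_2 = √(L_1/L_2)
= √(2.00) = 1.414.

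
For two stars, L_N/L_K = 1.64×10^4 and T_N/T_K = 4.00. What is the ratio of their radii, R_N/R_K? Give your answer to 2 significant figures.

8.0

L ∝ R²T⁴ gives R ∝ √L / T², so
R_N/R_K = √(1.64×10^4) / (4.00)² = 128.1 / 16.00 = 8.004.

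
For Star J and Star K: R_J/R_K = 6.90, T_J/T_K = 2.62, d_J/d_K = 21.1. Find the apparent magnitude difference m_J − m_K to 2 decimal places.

-1.76

L_J/L_K = (6.90)²(2.62)⁴ = 2243.
F_J/F_K = (L_J/L_K)/(d_J/d_K)² = 2243/445.2 = 5.039.
m_J − m_K = −2.5 log₁₀(5.039) = -1.76.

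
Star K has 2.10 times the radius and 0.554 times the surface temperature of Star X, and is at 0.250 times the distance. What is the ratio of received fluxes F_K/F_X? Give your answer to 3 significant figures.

L_K/L_X = (R_K/R_X)²(T_K/T_X)⁴ = (2.10)² × (0.554)⁴ = 0.4154.
F_K/F_X = (L_K/L_X)/(d_K/d_X)² = 0.4154 / (0.250)² = 6.647.

6.65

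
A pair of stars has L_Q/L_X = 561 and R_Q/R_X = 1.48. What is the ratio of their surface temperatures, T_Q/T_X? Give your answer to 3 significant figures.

4.00

L ∝ R²T⁴ gives T ∝ (L/R²)^(1/4), so
T_Q/T_X = (561 / 1.48²)^(1/4) = (256.1)^(1/4) = 4.000.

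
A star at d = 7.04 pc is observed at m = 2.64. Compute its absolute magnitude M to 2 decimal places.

3.40

M = m − 5 log₁₀(d/10 pc) = 2.64 − 5 log₁₀(7.04/10)
  = 2.64 − 5 × -0.152 = 2.64 − -0.76 = 3.40.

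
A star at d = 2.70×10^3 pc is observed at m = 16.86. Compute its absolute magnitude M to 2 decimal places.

M = m − 5 log₁₀(d/10 pc) = 16.86 − 5 log₁₀(2.70×10^3/10)
  = 16.86 − 5 × 2.431 = 16.86 − 12.16 = 4.70.

4.70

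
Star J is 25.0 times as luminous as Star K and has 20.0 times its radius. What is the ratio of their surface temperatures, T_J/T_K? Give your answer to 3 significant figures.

0.500

L ∝ R²T⁴ gives T ∝ (L/R²)^(1/4), so
T_J/T_K = (25.0 / 20.0²)^(1/4) = (0.06250)^(1/4) = 0.5000.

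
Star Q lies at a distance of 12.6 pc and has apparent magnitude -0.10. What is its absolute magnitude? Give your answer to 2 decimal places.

M = m − 5 log₁₀(d/10 pc) = -0.10 − 5 log₁₀(12.6/10)
  = -0.10 − 5 × 0.100 = -0.10 − 0.50 = -0.60.

-0.60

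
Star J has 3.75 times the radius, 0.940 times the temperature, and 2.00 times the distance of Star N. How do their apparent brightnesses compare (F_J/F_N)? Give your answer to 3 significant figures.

L_J/L_N = (R_J/R_N)²(T_J/T_N)⁴ = (3.75)² × (0.940)⁴ = 10.98.
F_J/F_N = (L_J/L_N)/(d_J/d_N)² = 10.98 / (2.00)² = 2.745.

2.74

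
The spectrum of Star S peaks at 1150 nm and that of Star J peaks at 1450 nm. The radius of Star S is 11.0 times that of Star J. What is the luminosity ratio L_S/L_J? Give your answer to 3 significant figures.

306

Wien's law gives T ∝ 1/λ_max, so T_S/T_J = λ_J/λ_S = 1450/1150 = 1.261.
Then L ∝ R²T⁴ gives L_S/L_J = (11.0)² × (1.261)⁴ = 121.0 × 2.527 = 305.8.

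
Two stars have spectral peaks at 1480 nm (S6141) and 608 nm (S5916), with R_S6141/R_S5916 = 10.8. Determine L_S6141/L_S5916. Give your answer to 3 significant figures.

3.32

Wien's law gives T ∝ 1/λ_max, so T_S6141/T_S5916 = λ_S5916/λ_S6141 = 608/1480 = 0.4108.
Then L ∝ R²T⁴ gives L_S6141/L_S5916 = (10.8)² × (0.4108)⁴ = 116.6 × 0.02848 = 3.322.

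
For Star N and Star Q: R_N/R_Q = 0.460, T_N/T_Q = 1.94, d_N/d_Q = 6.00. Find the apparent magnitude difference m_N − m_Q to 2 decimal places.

L_N/L_Q = (0.460)²(1.94)⁴ = 2.997.
F_N/F_Q = (L_N/L_Q)/(d_N/d_Q)² = 2.997/36.00 = 0.08326.
m_N − m_Q = −2.5 log₁₀(0.08326) = 2.70.

2.70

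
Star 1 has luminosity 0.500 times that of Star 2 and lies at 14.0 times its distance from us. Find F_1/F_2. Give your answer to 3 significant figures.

0.00255

F = L/(4πd²), so F_1/F_2 = (L_1/L_2) / (d_1/d_2)²
= 0.500 / (14.0)² = 0.500 / 196.0 = 0.002551.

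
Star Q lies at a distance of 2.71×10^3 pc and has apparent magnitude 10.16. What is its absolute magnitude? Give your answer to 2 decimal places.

M = m − 5 log₁₀(d/10 pc) = 10.16 − 5 log₁₀(2.71×10^3/10)
  = 10.16 − 5 × 2.433 = 10.16 − 12.16 = -2.00.

-2.00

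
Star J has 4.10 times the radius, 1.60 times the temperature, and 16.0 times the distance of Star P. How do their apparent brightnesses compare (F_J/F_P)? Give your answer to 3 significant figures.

L_J/L_P = (R_J/R_P)²(T_J/T_P)⁴ = (4.10)² × (1.60)⁴ = 110.2.
F_J/F_P = (L_J/L_P)/(d_J/d_P)² = 110.2 / (16.0)² = 0.4303.

0.430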